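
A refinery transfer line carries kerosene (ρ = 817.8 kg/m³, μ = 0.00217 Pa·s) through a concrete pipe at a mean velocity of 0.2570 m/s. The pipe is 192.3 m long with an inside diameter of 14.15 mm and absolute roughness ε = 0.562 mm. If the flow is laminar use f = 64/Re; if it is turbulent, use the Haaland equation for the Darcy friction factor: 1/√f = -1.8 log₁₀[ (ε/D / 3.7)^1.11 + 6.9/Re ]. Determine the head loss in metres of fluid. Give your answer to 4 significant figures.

h_f ≈ 2.136 m

Reynolds number Re = ρVD/μ = 817.8 · 0.257 · 0.01415 / 0.00217 = 1370.
Re < 2300 → laminar flow, so f = 64/Re = 64/1370 = 0.0467 (the turbulent correlation is not needed).
Darcy-Weisbach: ΔP = f(L/D)(ρV²/2) = 0.0467·(192.3/0.01415)·(817.8·0.257²/2) = 0.0467·1.359e+04·27.01 = 1.714e+04 Pa.
Head loss h_f = ΔP/(ρg) = 1.714e+04/(817.8·9.81) = 2.136 m.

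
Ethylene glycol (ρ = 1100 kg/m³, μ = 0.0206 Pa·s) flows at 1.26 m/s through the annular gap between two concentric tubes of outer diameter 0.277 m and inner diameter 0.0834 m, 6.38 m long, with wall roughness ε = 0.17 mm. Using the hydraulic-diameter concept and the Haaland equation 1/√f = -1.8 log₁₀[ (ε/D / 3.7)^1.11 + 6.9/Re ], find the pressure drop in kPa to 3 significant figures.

ΔP ≈ 0.865 kPa

Hydraulic diameter D_h = 4A/P = D_o - D_i = 0.277 - 0.0834 = 0.1936 m.
Re = ρVD_h/μ = 1100·1.26·0.1936/0.0206 = 1.303e+04.
ε/D_h = 0.00017/0.1936 = 0.000878; Haaland gives 1/√f = -1.8 log₁₀[9.48e-05+0.00053] = 5.768, so f = 0.03006.
ΔP = f(L/D_h)(ρV²/2) = 0.03006·6.38/0.1936·873.2 = 864.9 Pa.
ΔP = 0.865 kPa.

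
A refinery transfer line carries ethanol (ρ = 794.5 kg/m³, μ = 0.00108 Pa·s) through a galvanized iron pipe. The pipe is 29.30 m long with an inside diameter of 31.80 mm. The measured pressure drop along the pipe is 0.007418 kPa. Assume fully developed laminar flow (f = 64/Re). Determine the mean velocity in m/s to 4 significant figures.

V ≈ 0.007408 m/s

For laminar flow, f = 64/Re with Re = ρVD/μ, so Darcy-Weisbach reduces to ΔP = 32μLV/D². Solving for V: V = ΔP·D²/(32μL) = 7.418·(0.0318)²/(32·0.00108·29.3) = 0.007408 m/s.
Check: Re = ρVD/μ = 794.5·0.007408·0.0318/0.00108 = 173.3 < 2300, so the laminar assumption holds.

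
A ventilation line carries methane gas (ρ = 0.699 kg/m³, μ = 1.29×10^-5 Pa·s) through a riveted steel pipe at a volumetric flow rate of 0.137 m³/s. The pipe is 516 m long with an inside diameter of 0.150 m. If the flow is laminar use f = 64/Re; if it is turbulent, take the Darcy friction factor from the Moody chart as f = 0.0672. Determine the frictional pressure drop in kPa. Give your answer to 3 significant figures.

ΔP ≈ 4.86 kPa

Cross-sectional area A = πD²/4 = π(0.15)²/4 = 0.01767 m²; mean velocity V = Q/A = 0.137/0.01767 = 7.753 m/s.
Reynolds number Re = ρVD/μ = 0.699 · 7.753 · 0.15 / 1.29e-05 = 6.301e+04.
Re > 4000 → turbulent; use the Moody-chart value f = 0.0672.
Darcy-Weisbach: ΔP = f(L/D)(ρV²/2) = 0.0672·(516/0.15)·(0.699·7.753²/2) = 0.0672·3440·21.01 = 4856 Pa.
ΔP = 4856 Pa = 4.86 kPa.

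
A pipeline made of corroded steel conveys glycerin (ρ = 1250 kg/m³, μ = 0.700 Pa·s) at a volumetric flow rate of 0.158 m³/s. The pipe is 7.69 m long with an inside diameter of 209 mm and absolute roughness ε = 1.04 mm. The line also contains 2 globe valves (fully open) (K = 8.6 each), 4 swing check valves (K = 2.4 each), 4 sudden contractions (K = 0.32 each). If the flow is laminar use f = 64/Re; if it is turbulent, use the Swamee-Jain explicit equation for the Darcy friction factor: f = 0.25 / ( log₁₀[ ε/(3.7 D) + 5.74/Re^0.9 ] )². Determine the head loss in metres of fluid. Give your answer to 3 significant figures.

Cross-sectional area A = πD²/4 = π(0.209)²/4 = 0.03431 m²; mean velocity V = Q/A = 0.158/0.03431 = 4.605 m/s.
Reynolds number Re = ρVD/μ = 1250 · 4.605 · 0.209 / 0.7 = 1719.
Re < 2300 → laminar flow, so f = 64/Re = 64/1719 = 0.03723 (the turbulent correlation is not needed).
Total minor-loss coefficient ΣK = 2·8.6 + 4·2.4 + 4·0.32 = 28.1.
ΔP = [f·L/D + ΣK]·(ρV²/2) = [0.03723·7.69/0.209 + 28.1]·(1250·4.605²/2) = [1.37 + 28.1]·1.326e+04 = 3.904e+05 Pa.
Head loss h_f = ΔP/(ρg) = 3.904e+05/(1250·9.81) = 31.8 m.

h_f ≈ 31.8 m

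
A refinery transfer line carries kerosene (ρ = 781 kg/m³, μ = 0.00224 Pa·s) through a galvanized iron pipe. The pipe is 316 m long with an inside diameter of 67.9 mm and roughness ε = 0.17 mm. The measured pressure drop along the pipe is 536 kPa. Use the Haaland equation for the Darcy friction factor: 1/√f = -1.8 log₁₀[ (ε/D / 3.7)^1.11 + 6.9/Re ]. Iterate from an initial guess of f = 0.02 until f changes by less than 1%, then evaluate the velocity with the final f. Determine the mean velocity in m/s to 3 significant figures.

Rearranging Darcy-Weisbach: V = √(2·ΔP·D/(f·L·ρ)). With ε/D = 0.00017/0.0679 = 0.0025, iterate starting from f = 0.02:
  f = 0.02 → V = √(2·5.36e+05·0.0679/(0.02·316·781)) = 3.84 m/s; Re = ρVD/μ = 9.091e+04; f → 0.02637
  f = 0.02637 → V = 3.344 m/s; Re = 7.918e+04; f → 0.02657
Converged (Δf/f < 1%). With the final f = 0.02657: V = √(2·5.36e+05·0.0679/(0.02657·316·781)) = 3.332 m/s.

V ≈ 3.33 m/s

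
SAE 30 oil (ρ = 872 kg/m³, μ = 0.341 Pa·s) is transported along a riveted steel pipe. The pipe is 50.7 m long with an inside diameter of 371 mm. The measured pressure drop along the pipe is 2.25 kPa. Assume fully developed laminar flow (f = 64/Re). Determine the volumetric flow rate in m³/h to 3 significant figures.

For laminar flow, f = 64/Re with Re = ρVD/μ, so Darcy-Weisbach reduces to ΔP = 32μLV/D². Solving for V: V = ΔP·D²/(32μL) = 2250·(0.371)²/(32·0.341·50.7) = 0.5598 m/s.
Check: Re = ρVD/μ = 872·0.5598·0.371/0.341 = 531.1 < 2300, so the laminar assumption holds.
Q = V·A = 0.5598·(π/4·0.371²) = 0.06051 m³/s = 218 m³/h.

Q ≈ 218 m³/h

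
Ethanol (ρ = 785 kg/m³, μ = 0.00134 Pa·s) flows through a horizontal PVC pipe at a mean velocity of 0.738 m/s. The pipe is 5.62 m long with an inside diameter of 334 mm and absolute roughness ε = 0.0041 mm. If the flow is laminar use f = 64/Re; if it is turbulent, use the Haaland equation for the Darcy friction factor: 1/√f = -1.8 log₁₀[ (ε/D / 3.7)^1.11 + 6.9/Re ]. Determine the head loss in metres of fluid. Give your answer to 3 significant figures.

Reynolds number Re = ρVD/μ = 785 · 0.738 · 0.334 / 0.00134 = 1.444e+05.
Re > 4000 → turbulent. Relative roughness ε/D = 4.1e-06/0.334 = 1.23e-05. Haaland: 1/√f = -1.8 log₁₀[(1.23e-05/3.7)^1.11 + 6.9/1.444e+05] = -1.8 log₁₀[8.28e-07 + 4.78e-05] = 7.764, so f = 0.01659.
Darcy-Weisbach: ΔP = f(L/D)(ρV²/2) = 0.01659·(5.62/0.334)·(785·0.738²/2) = 0.01659·16.83·213.8 = 59.67 Pa.
Head loss h_f = ΔP/(ρg) = 59.67/(785·9.81) = 0.00775 m.

h_f ≈ 0.00775 m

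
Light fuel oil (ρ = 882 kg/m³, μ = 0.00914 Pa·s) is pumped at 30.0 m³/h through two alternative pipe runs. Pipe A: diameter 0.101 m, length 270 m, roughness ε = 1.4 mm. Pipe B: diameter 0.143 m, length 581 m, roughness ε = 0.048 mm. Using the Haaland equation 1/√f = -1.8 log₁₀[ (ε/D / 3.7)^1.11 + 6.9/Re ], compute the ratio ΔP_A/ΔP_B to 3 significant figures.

Pipe A: V = Q/A = 0.008333/0.008012 = 1.04 m/s; Re = 1.014e+04; ε/D = 0.0139; Haaland → f = 0.04682; ΔP_A = f(L/D)(ρV²/2) = 5.971e+04 Pa.
Pipe B: V = Q/A = 0.008333/0.01606 = 0.5189 m/s; Re = 7160; ε/D = 0.000336; Haaland → f = 0.03426; ΔP_B = f(L/D)(ρV²/2) = 1.652e+04 Pa.
ΔP_A/ΔP_B = 5.971e+04/1.652e+04 = 3.61.

ΔP_A/ΔP_B ≈ 3.61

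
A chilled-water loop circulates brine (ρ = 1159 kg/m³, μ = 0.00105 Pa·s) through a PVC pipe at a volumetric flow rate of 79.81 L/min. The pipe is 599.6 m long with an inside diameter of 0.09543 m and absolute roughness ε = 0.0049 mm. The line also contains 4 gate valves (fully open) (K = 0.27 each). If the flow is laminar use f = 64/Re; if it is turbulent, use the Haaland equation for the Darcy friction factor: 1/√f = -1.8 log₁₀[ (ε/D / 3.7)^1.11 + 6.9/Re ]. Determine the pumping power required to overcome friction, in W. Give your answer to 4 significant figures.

Q = 79.81 L/min = 79.81/60000 = 0.00133 m³/s.
Cross-sectional area A = πD²/4 = π(0.09543)²/4 = 0.007153 m²; mean velocity V = Q/A = 0.00133/0.007153 = 0.186 m/s.
Reynolds number Re = ρVD/μ = 1159 · 0.186 · 0.09543 / 0.00105 = 1.959e+04.
Re > 4000 → turbulent. Relative roughness ε/D = 4.9e-06/0.09543 = 5.13e-05. Haaland: 1/√f = -1.8 log₁₀[(5.13e-05/3.7)^1.11 + 6.9/1.959e+04] = -1.8 log₁₀[4.05e-06 + 0.000352] = 6.207, so f = 0.02596.
Total minor-loss coefficient ΣK = 4·0.27 = 1.08.
ΔP = [f·L/D + ΣK]·(ρV²/2) = [0.02596·599.6/0.09543 + 1.08]·(1159·0.186²/2) = [163.1 + 1.08]·20.04 = 3290 Pa.
Pumping power P = QΔP = 0.00133·3290 = 4.3769 W = 4.377 W.

P ≈ 4.377 W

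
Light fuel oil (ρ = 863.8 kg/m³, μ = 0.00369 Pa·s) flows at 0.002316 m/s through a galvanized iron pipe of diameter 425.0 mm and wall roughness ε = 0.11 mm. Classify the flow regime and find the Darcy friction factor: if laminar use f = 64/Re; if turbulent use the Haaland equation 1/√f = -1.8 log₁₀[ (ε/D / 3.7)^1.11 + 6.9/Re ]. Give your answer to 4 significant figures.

f ≈ 0.2778

Re = ρVD/μ = 863.8·0.002316·0.425/0.00369 = 230.4.
Re < 2300 → laminar, so f = 64/Re = 0.2778 (roughness is irrelevant in laminar flow).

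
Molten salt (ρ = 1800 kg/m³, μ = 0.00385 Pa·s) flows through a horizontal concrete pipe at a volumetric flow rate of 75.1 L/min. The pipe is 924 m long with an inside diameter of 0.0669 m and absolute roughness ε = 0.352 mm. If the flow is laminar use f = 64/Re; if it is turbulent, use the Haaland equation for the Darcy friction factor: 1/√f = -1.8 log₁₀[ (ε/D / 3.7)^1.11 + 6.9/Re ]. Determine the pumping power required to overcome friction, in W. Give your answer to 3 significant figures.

P ≈ 73.3 W

Q = 75.1 L/min = 75.1/60000 = 0.001252 m³/s.
Cross-sectional area A = πD²/4 = π(0.0669)²/4 = 0.003515 m²; mean velocity V = Q/A = 0.001252/0.003515 = 0.3561 m/s.
Reynolds number Re = ρVD/μ = 1800 · 0.3561 · 0.0669 / 0.00385 = 1.114e+04.
Re > 4000 → turbulent. Relative roughness ε/D = 0.000352/0.0669 = 0.00526. Haaland: 1/√f = -1.8 log₁₀[(0.00526/3.7)^1.11 + 6.9/1.114e+04] = -1.8 log₁₀[0.000691 + 0.00062] = 5.188, so f = 0.03715.
Darcy-Weisbach: ΔP = f(L/D)(ρV²/2) = 0.03715·(924/0.0669)·(1800·0.3561²/2) = 0.03715·1.381e+04·114.1 = 5.855e+04 Pa.
Pumping power P = QΔP = 0.001252·5.855e+04 = 73.28 W = 73.3 W.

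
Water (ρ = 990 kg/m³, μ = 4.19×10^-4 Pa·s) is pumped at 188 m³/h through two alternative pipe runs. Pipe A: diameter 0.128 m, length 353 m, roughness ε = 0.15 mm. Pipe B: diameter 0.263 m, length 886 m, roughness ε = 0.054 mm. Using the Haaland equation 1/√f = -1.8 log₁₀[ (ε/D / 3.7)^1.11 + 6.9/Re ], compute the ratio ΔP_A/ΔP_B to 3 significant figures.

Pipe A: V = Q/A = 0.05222/0.01287 = 4.058 m/s; Re = 1.227e+06; ε/D = 0.00117; Haaland → f = 0.02065; ΔP_A = f(L/D)(ρV²/2) = 4.643e+05 Pa.
Pipe B: V = Q/A = 0.05222/0.05433 = 0.9613 m/s; Re = 5.974e+05; ε/D = 0.000205; Haaland → f = 0.01513; ΔP_B = f(L/D)(ρV²/2) = 2.331e+04 Pa.
ΔP_A/ΔP_B = 4.643e+05/2.331e+04 = 19.9.

ΔP_A/ΔP_B ≈ 19.9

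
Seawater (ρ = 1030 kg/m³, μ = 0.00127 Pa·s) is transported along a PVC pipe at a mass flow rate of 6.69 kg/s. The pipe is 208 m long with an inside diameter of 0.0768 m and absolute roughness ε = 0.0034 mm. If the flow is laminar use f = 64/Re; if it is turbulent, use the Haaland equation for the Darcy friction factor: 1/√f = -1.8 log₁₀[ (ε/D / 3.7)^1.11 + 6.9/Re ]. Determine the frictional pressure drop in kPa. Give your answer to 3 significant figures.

ΔP ≈ 50.7 kPa

A = πD²/4 = π(0.0768)²/4 = 0.004632 m²; mean velocity V = ṁ/(ρA) = 6.69/(1030 · 0.004632) = 1.402 m/s.
Reynolds number Re = ρVD/μ = 1030 · 1.402 · 0.0768 / 0.00127 = 8.733e+04.
Re > 4000 → turbulent. Relative roughness ε/D = 3.4e-06/0.0768 = 4.43e-05. Haaland: 1/√f = -1.8 log₁₀[(4.43e-05/3.7)^1.11 + 6.9/8.733e+04] = -1.8 log₁₀[3.44e-06 + 7.9e-05] = 7.351, so f = 0.01851.
Darcy-Weisbach: ΔP = f(L/D)(ρV²/2) = 0.01851·(208/0.0768)·(1030·1.402²/2) = 0.01851·2708·1012 = 5.074e+04 Pa.
ΔP = 5.074e+04 Pa = 50.7 kPa.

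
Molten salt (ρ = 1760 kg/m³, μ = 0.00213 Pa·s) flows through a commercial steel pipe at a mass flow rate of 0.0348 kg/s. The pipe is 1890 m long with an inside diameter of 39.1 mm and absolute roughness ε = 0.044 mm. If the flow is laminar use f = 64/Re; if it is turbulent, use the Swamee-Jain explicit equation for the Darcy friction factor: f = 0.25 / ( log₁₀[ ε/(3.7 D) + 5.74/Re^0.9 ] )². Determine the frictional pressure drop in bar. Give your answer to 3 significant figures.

ΔP ≈ 0.0139 bar

A = πD²/4 = π(0.0391)²/4 = 0.001201 m²; mean velocity V = ṁ/(ρA) = 0.0348/(1760 · 0.001201) = 0.01647 m/s.
Reynolds number Re = ρVD/μ = 1760 · 0.01647 · 0.0391 / 0.00213 = 532.
Re < 2300 → laminar flow, so f = 64/Re = 64/532 = 0.1203 (the turbulent correlation is not needed).
Darcy-Weisbach: ΔP = f(L/D)(ρV²/2) = 0.1203·(1890/0.0391)·(1760·0.01647²/2) = 0.1203·4.834e+04·0.2386 = 1388 Pa.
ΔP = 1388 Pa = 0.0139 bar.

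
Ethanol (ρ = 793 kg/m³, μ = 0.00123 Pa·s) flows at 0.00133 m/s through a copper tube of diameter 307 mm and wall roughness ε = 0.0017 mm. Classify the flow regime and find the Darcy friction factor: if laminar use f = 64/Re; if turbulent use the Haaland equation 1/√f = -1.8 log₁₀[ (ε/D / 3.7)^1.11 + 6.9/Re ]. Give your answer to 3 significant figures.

Re = ρVD/μ = 793·0.00133·0.307/0.00123 = 263.2.
Re < 2300 → laminar, so f = 64/Re = 0.2431 (roughness is irrelevant in laminar flow).

f ≈ 0.243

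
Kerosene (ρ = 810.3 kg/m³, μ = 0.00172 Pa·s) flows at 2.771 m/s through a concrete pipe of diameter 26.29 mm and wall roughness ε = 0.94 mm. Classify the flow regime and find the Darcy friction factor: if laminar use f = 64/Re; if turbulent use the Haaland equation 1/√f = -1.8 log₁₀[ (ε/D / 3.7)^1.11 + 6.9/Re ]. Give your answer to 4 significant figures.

f ≈ 0.06253

Re = ρVD/μ = 810.3·2.771·0.02629/0.00172 = 3.432e+04.
Re > 4000 → turbulent. ε/D = 0.00094/0.02629 = 0.0358; Haaland: 1/√f = -1.8 log₁₀[0.0058 + 0.000201] = 3.999, so f = 0.06253.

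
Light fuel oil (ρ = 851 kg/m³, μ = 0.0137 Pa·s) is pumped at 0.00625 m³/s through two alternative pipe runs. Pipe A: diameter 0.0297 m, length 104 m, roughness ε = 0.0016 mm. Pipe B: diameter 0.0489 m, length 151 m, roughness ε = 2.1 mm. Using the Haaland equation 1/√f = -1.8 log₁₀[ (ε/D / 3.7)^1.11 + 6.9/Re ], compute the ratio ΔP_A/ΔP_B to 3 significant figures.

Pipe A: V = Q/A = 0.00625/0.0006928 = 9.021 m/s; Re = 1.664e+04; ε/D = 5.39e-05; Haaland → f = 0.02705; ΔP_A = f(L/D)(ρV²/2) = 3.28e+06 Pa.
Pipe B: V = Q/A = 0.00625/0.001878 = 3.328 m/s; Re = 1.011e+04; ε/D = 0.0429; Haaland → f = 0.06943; ΔP_B = f(L/D)(ρV²/2) = 1.01e+06 Pa.
ΔP_A/ΔP_B = 3.28e+06/1.01e+06 = 3.25.

ΔP_A/ΔP_B ≈ 3.25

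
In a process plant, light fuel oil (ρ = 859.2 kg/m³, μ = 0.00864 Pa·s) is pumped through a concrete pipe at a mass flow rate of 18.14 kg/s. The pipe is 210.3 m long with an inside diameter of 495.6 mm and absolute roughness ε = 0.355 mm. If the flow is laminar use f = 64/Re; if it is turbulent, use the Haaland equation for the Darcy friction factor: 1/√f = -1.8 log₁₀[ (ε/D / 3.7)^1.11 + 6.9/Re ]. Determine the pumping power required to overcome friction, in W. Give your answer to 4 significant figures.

A = πD²/4 = π(0.4956)²/4 = 0.1929 m²; mean velocity V = ṁ/(ρA) = 18.14/(859.2 · 0.1929) = 0.1094 m/s.
Reynolds number Re = ρVD/μ = 859.2 · 0.1094 · 0.4956 / 0.00864 = 5394.
Re > 4000 → turbulent. Relative roughness ε/D = 0.000355/0.4956 = 0.000716. Haaland: 1/√f = -1.8 log₁₀[(0.000716/3.7)^1.11 + 6.9/5394] = -1.8 log₁₀[7.56e-05 + 0.00128] = 5.163, so f = 0.03752.
Darcy-Weisbach: ΔP = f(L/D)(ρV²/2) = 0.03752·(210.3/0.4956)·(859.2·0.1094²/2) = 0.03752·424.3·5.146 = 81.92 Pa.
Q = ṁ/ρ = 18.14/859.2 = 0.02111 m³/s.
Pumping power P = QΔP = 0.02111·81.92 = 1.7296 W = 1.730 W.

P ≈ 1.730 W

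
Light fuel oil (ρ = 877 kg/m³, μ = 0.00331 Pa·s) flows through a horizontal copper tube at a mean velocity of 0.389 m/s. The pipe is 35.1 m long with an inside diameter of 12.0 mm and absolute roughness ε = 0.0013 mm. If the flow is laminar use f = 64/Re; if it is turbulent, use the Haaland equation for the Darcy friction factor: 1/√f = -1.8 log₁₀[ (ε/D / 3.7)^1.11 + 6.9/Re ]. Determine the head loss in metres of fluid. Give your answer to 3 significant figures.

h_f ≈ 1.17 m

Reynolds number Re = ρVD/μ = 877 · 0.389 · 0.012 / 0.00331 = 1237.
Re < 2300 → laminar flow, so f = 64/Re = 64/1237 = 0.05175 (the turbulent correlation is not needed).
Darcy-Weisbach: ΔP = f(L/D)(ρV²/2) = 0.05175·(35.1/0.012)·(877·0.389²/2) = 0.05175·2925·66.35 = 1.004e+04 Pa.
Head loss h_f = ΔP/(ρg) = 1.004e+04/(877·9.81) = 1.17 m.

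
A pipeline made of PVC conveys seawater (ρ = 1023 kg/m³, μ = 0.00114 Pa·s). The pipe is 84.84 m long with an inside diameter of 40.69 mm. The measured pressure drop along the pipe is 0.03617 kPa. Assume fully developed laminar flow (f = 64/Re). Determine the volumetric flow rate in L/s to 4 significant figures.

For laminar flow, f = 64/Re with Re = ρVD/μ, so Darcy-Weisbach reduces to ΔP = 32μLV/D². Solving for V: V = ΔP·D²/(32μL) = 36.17·(0.04069)²/(32·0.00114·84.84) = 0.01935 m/s.
Check: Re = ρVD/μ = 1023·0.01935·0.04069/0.00114 = 706.5 < 2300, so the laminar assumption holds.
Q = V·A = 0.01935·(π/4·0.04069²) = 2.516e-05 m³/s = 0.02516 L/s.

Q ≈ 0.02516 L/s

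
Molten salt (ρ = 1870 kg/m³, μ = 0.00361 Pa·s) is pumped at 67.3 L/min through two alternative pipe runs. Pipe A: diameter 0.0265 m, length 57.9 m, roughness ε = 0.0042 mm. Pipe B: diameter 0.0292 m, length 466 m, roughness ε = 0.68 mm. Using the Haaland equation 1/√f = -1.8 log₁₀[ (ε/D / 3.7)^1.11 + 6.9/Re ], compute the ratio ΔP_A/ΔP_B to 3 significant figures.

Pipe A: V = Q/A = 0.001122/0.0005515 = 2.034 m/s; Re = 2.792e+04; ε/D = 0.000158; Haaland → f = 0.02404; ΔP_A = f(L/D)(ρV²/2) = 2.032e+05 Pa.
Pipe B: V = Q/A = 0.001122/0.0006697 = 1.675 m/s; Re = 2.534e+04; ε/D = 0.0233; Haaland → f = 0.05307; ΔP_B = f(L/D)(ρV²/2) = 2.222e+06 Pa.
ΔP_A/ΔP_B = 2.032e+05/2.222e+06 = 0.0914.

ΔP_A/ΔP_B ≈ 0.0914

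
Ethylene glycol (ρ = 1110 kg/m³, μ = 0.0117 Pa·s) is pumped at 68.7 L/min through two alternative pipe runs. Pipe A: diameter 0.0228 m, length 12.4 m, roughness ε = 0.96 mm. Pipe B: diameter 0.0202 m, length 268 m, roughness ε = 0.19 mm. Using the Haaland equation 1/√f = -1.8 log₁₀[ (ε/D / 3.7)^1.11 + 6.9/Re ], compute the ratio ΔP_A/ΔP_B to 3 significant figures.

Pipe A: V = Q/A = 0.001145/0.0004083 = 2.804 m/s; Re = 6066; ε/D = 0.0421; Haaland → f = 0.07053; ΔP_A = f(L/D)(ρV²/2) = 1.674e+05 Pa.
Pipe B: V = Q/A = 0.001145/0.0003205 = 3.573 m/s; Re = 6847; ε/D = 0.00941; Haaland → f = 0.0445; ΔP_B = f(L/D)(ρV²/2) = 4.183e+06 Pa.
ΔP_A/ΔP_B = 1.674e+05/4.183e+06 = 0.0400.

ΔP_A/ΔP_B ≈ 0.0400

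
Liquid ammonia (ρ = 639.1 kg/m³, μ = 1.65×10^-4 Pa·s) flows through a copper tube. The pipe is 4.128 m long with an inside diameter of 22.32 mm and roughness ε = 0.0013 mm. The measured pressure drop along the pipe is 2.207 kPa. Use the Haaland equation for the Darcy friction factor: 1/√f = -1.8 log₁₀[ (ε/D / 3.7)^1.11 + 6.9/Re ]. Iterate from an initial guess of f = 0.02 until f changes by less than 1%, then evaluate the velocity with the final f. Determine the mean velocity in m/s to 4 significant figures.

V ≈ 1.471 m/s

Rearranging Darcy-Weisbach: V = √(2·ΔP·D/(f·L·ρ)). With ε/D = 1.3e-06/0.02232 = 5.82e-05, iterate starting from f = 0.02:
  f = 0.02 → V = √(2·2207·0.02232/(0.02·4.128·639.1)) = 1.366 m/s; Re = ρVD/μ = 1.181e+05; f → 0.0175
  f = 0.0175 → V = 1.461 m/s; Re = 1.263e+05; f → 0.01727
  f = 0.01727 → V = 1.47 m/s; Re = 1.271e+05; f → 0.01725
Converged (Δf/f < 1%). With the final f = 0.01725: V = √(2·2207·0.02232/(0.01725·4.128·639.1)) = 1.471 m/s.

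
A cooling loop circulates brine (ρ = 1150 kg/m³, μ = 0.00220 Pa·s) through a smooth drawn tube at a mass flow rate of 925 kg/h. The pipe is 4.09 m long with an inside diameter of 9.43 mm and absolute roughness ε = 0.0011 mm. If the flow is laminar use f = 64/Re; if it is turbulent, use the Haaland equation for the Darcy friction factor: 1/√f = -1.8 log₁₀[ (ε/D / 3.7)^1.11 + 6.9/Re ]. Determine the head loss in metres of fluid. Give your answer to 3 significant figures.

ṁ = 925 kg/h = 925/3600 = 0.2569 kg/s.
A = πD²/4 = π(0.00943)²/4 = 6.984e-05 m²; mean velocity V = ṁ/(ρA) = 0.2569/(1150 · 6.984e-05) = 3.199 m/s.
Reynolds number Re = ρVD/μ = 1150 · 3.199 · 0.00943 / 0.0022 = 1.577e+04.
Re > 4000 → turbulent. Relative roughness ε/D = 1.1e-06/0.00943 = 0.000117. Haaland: 1/√f = -1.8 log₁₀[(0.000117/3.7)^1.11 + 6.9/1.577e+04] = -1.8 log₁₀[1.01e-05 + 0.000438] = 6.028, so f = 0.02752.
Darcy-Weisbach: ΔP = f(L/D)(ρV²/2) = 0.02752·(4.09/0.00943)·(1150·3.199²/2) = 0.02752·433.7·5885 = 7.023e+04 Pa.
Head loss h_f = ΔP/(ρg) = 7.023e+04/(1150·9.81) = 6.23 m.

h_f ≈ 6.23 m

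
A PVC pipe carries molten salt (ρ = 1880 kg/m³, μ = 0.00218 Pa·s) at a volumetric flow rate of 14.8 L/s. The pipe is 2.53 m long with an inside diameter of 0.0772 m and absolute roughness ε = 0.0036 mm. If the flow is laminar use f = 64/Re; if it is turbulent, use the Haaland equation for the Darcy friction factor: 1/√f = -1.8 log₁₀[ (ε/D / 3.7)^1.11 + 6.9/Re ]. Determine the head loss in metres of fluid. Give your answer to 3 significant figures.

h_f ≈ 0.262 m

Q = 14.8 L/s = 14.8/1000 = 0.0148 m³/s.
Cross-sectional area A = πD²/4 = π(0.0772)²/4 = 0.004681 m²; mean velocity V = Q/A = 0.0148/0.004681 = 3.162 m/s.
Reynolds number Re = ρVD/μ = 1880 · 3.162 · 0.0772 / 0.00218 = 2.105e+05.
Re > 4000 → turbulent. Relative roughness ε/D = 3.6e-06/0.0772 = 4.66e-05. Haaland: 1/√f = -1.8 log₁₀[(4.66e-05/3.7)^1.11 + 6.9/2.105e+05] = -1.8 log₁₀[3.64e-06 + 3.28e-05] = 7.99, so f = 0.01567.
Darcy-Weisbach: ΔP = f(L/D)(ρV²/2) = 0.01567·(2.53/0.0772)·(1880·3.162²/2) = 0.01567·32.77·9397 = 4825 Pa.
Head loss h_f = ΔP/(ρg) = 4825/(1880·9.81) = 0.262 m.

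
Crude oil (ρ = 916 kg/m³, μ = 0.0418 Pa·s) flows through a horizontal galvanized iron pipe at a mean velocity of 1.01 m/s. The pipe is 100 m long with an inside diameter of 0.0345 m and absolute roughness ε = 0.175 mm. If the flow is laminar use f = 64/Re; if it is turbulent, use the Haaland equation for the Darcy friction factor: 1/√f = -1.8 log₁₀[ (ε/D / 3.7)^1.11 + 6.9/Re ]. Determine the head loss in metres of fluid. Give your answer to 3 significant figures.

Reynolds number Re = ρVD/μ = 916 · 1.01 · 0.0345 / 0.0418 = 763.6.
Re < 2300 → laminar flow, so f = 64/Re = 64/763.6 = 0.08381 (the turbulent correlation is not needed).
Darcy-Weisbach: ΔP = f(L/D)(ρV²/2) = 0.08381·(100/0.0345)·(916·1.01²/2) = 0.08381·2899·467.2 = 1.135e+05 Pa.
Head loss h_f = ΔP/(ρg) = 1.135e+05/(916·9.81) = 12.6 m.

h_f ≈ 12.6 m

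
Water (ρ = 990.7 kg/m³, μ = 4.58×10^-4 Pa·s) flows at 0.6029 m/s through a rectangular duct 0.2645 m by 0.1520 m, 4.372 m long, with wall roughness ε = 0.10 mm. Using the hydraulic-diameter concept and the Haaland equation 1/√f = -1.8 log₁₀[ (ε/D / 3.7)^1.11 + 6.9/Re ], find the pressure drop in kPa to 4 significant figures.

Hydraulic diameter D_h = 4A/P = 4·(0.2645·0.152)/(2·(0.2645+0.152)) = 0.1608/0.833 = 0.1931 m.
Re = ρVD_h/μ = 990.7·0.6029·0.1931/0.000458 = 2.518e+05.
ε/D_h = 0.0001/0.1931 = 0.000518; Haaland gives 1/√f = -1.8 log₁₀[5.27e-05+2.74e-05] = 7.373, so f = 0.0184.
ΔP = f(L/D_h)(ρV²/2) = 0.0184·4.372/0.1931·180.1 = 75.01 Pa.
ΔP = 0.07501 kPa.

ΔP ≈ 0.07501 kPa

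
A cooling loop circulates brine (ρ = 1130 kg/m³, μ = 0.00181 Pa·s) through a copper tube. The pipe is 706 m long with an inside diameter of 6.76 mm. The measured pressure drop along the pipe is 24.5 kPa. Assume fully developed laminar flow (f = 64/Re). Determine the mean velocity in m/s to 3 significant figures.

V ≈ 0.0274 m/s

For laminar flow, f = 64/Re with Re = ρVD/μ, so Darcy-Weisbach reduces to ΔP = 32μLV/D². Solving for V: V = ΔP·D²/(32μL) = 2.45e+04·(0.00676)²/(32·0.00181·706) = 0.02738 m/s.
Check: Re = ρVD/μ = 1130·0.02738·0.00676/0.00181 = 115.6 < 2300, so the laminar assumption holds.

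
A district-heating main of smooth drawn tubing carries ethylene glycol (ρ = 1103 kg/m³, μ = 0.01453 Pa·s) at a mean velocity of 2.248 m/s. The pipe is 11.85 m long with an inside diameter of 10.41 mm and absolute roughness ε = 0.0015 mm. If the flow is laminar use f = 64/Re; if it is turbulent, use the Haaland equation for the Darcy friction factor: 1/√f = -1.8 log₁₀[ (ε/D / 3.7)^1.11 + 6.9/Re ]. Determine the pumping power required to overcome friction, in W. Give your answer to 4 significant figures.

Reynolds number Re = ρVD/μ = 1103 · 2.248 · 0.01041 / 0.0145 = 1776.
Re < 2300 → laminar flow, so f = 64/Re = 64/1776 = 0.03603 (the turbulent correlation is not needed).
Darcy-Weisbach: ΔP = f(L/D)(ρV²/2) = 0.03603·(11.85/0.01041)·(1103·2.248²/2) = 0.03603·1138·2787 = 1.143e+05 Pa.
Q = V·A = 2.248·8.511e-05 = 0.0001913 m³/s.
Pumping power P = QΔP = 0.0001913·1.143e+05 = 21.868 W = 21.87 W.

P ≈ 21.87 W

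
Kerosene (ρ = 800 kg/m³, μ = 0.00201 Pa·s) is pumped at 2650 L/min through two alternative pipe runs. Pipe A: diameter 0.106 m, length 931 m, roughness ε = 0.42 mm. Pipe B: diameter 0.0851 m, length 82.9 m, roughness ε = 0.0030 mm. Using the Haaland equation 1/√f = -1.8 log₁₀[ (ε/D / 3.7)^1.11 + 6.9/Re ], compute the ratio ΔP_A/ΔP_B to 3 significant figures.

ΔP_A/ΔP_B ≈ 7.22

Pipe A: V = Q/A = 0.04417/0.008825 = 5.005 m/s; Re = 2.112e+05; ε/D = 0.00396; Haaland → f = 0.02887; ΔP_A = f(L/D)(ρV²/2) = 2.54e+06 Pa.
Pipe B: V = Q/A = 0.04417/0.005688 = 7.765 m/s; Re = 2.63e+05; ε/D = 3.53e-05; Haaland → f = 0.01498; ΔP_B = f(L/D)(ρV²/2) = 3.52e+05 Pa.
ΔP_A/ΔP_B = 2.54e+06/3.52e+05 = 7.22.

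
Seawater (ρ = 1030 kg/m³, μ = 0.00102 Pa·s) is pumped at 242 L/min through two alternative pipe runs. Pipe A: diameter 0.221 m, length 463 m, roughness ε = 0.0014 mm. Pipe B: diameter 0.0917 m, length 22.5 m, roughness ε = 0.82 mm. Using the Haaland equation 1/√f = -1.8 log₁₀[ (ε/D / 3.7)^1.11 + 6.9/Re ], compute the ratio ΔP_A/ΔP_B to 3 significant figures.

Pipe A: V = Q/A = 0.004033/0.03836 = 0.1051 m/s; Re = 2.346e+04; ε/D = 6.33e-06; Haaland → f = 0.02476; ΔP_A = f(L/D)(ρV²/2) = 295.3 Pa.
Pipe B: V = Q/A = 0.004033/0.006604 = 0.6107 m/s; Re = 5.655e+04; ε/D = 0.00894; Haaland → f = 0.03763; ΔP_B = f(L/D)(ρV²/2) = 1773 Pa.
ΔP_A/ΔP_B = 295.3/1773 = 0.167.

ΔP_A/ΔP_B ≈ 0.167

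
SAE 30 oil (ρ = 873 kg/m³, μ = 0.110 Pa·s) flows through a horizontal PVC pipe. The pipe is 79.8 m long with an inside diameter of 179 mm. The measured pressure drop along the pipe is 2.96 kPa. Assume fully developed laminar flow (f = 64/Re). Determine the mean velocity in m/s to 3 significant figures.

V ≈ 0.338 m/s

For laminar flow, f = 64/Re with Re = ρVD/μ, so Darcy-Weisbach reduces to ΔP = 32μLV/D². Solving for V: V = ΔP·D²/(32μL) = 2960·(0.179)²/(32·0.11·79.8) = 0.3376 m/s.
Check: Re = ρVD/μ = 873·0.3376·0.179/0.11 = 479.7 < 2300, so the laminar assumption holds.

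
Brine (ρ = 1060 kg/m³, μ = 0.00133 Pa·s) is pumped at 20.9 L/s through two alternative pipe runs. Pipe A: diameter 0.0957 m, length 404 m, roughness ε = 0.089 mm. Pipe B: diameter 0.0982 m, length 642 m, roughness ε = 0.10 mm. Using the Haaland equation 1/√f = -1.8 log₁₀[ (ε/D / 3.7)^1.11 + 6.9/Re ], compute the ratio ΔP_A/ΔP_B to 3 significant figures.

ΔP_A/ΔP_B ≈ 0.703

Pipe A: V = Q/A = 0.0209/0.007193 = 2.906 m/s; Re = 2.216e+05; ε/D = 0.00093; Haaland → f = 0.02051; ΔP_A = f(L/D)(ρV²/2) = 3.875e+05 Pa.
Pipe B: V = Q/A = 0.0209/0.007574 = 2.76 m/s; Re = 2.16e+05; ε/D = 0.00102; Haaland → f = 0.0209; ΔP_B = f(L/D)(ρV²/2) = 5.515e+05 Pa.
ΔP_A/ΔP_B = 3.875e+05/5.515e+05 = 0.703.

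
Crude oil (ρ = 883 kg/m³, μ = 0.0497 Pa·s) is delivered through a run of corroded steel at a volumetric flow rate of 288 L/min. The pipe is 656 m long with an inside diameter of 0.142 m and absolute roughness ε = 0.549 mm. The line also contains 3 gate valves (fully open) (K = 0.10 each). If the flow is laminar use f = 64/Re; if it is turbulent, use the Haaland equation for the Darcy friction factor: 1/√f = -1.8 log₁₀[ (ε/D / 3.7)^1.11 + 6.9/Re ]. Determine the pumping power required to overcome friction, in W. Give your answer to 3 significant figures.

Q = 288 L/min = 288/60000 = 0.0048 m³/s.
Cross-sectional area A = πD²/4 = π(0.142)²/4 = 0.01584 m²; mean velocity V = Q/A = 0.0048/0.01584 = 0.3031 m/s.
Reynolds number Re = ρVD/μ = 883 · 0.3031 · 0.142 / 0.0497 = 764.7.
Re < 2300 → laminar flow, so f = 64/Re = 64/764.7 = 0.0837 (the turbulent correlation is not needed).
Total minor-loss coefficient ΣK = 3·0.1 = 0.3.
ΔP = [f·L/D + ΣK]·(ρV²/2) = [0.0837·656/0.142 + 0.3]·(883·0.3031²/2) = [386.7 + 0.3]·40.56 = 1.569e+04 Pa.
Pumping power P = QΔP = 0.0048·1.569e+04 = 75.33 W = 75.3 W.

P ≈ 75.3 W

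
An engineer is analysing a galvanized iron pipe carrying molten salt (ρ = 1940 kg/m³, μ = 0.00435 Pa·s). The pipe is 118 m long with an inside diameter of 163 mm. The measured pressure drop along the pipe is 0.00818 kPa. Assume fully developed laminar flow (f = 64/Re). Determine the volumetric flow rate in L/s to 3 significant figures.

For laminar flow, f = 64/Re with Re = ρVD/μ, so Darcy-Weisbach reduces to ΔP = 32μLV/D². Solving for V: V = ΔP·D²/(32μL) = 8.18·(0.163)²/(32·0.00435·118) = 0.01323 m/s.
Check: Re = ρVD/μ = 1940·0.01323·0.163/0.00435 = 961.8 < 2300, so the laminar assumption holds.
Q = V·A = 0.01323·(π/4·0.163²) = 0.0002761 m³/s = 0.276 L/s.

Q ≈ 0.276 L/s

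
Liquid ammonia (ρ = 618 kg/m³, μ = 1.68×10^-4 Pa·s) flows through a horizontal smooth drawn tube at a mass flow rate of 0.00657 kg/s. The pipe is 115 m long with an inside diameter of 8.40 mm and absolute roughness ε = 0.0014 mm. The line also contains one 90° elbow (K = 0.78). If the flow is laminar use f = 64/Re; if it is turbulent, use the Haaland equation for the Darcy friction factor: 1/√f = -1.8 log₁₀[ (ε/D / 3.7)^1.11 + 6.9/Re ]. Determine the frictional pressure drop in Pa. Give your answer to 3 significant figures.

ΔP ≈ 5610 Pa

A = πD²/4 = π(0.0084)²/4 = 5.542e-05 m²; mean velocity V = ṁ/(ρA) = 0.00657/(618 · 5.542e-05) = 0.1918 m/s.
Reynolds number Re = ρVD/μ = 618 · 0.1918 · 0.0084 / 0.000168 = 5928.
Re > 4000 → turbulent. Relative roughness ε/D = 1.4e-06/0.0084 = 0.000167. Haaland: 1/√f = -1.8 log₁₀[(0.000167/3.7)^1.11 + 6.9/5928] = -1.8 log₁₀[1.5e-05 + 0.00116] = 5.271, so f = 0.03599.
Total minor-loss coefficient ΣK = 1·0.78 = 0.78.
ΔP = [f·L/D + ΣK]·(ρV²/2) = [0.03599·115/0.0084 + 0.78]·(618·0.1918²/2) = [492.7 + 0.78]·11.37 = 5612 Pa.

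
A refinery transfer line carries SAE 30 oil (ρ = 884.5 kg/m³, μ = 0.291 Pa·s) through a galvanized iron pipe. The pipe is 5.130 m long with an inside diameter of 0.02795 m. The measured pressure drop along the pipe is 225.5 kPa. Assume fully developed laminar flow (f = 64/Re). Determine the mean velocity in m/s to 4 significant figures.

For laminar flow, f = 64/Re with Re = ρVD/μ, so Darcy-Weisbach reduces to ΔP = 32μLV/D². Solving for V: V = ΔP·D²/(32μL) = 2.255e+05·(0.02795)²/(32·0.291·5.13) = 3.688 m/s.
Check: Re = ρVD/μ = 884.5·3.688·0.02795/0.291 = 313.3 < 2300, so the laminar assumption holds.

V ≈ 3.688 m/s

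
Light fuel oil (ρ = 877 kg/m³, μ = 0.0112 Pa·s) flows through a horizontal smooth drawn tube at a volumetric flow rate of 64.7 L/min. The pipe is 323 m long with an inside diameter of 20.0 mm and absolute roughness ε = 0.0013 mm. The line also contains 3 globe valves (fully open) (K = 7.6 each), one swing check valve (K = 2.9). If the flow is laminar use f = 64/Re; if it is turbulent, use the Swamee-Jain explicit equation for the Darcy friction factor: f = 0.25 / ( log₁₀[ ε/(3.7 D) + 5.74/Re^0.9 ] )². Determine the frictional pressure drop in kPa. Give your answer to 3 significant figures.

ΔP ≈ 3230 kPa

Q = 64.7 L/min = 64.7/60000 = 0.001078 m³/s.
Cross-sectional area A = πD²/4 = π(0.02)²/4 = 0.0003142 m²; mean velocity V = Q/A = 0.001078/0.0003142 = 3.432 m/s.
Reynolds number Re = ρVD/μ = 877 · 3.432 · 0.02 / 0.0112 = 5375.
Re > 4000 → turbulent. Relative roughness ε/D = 1.3e-06/0.02 = 6.5e-05. Swamee-Jain: f = 0.25/(log₁₀[6.5e-05/3.7 + 5.74/5375^0.9])² = 0.25/(log₁₀[1.76e-05 + 0.00252])² = 0.25/(-2.595)² = 0.03711.
Total minor-loss coefficient ΣK = 3·7.6 + 1·2.9 = 25.7.
ΔP = [f·L/D + ΣK]·(ρV²/2) = [0.03711·323/0.02 + 25.7]·(877·3.432²/2) = [599.4 + 25.7]·5166 = 3.229e+06 Pa.
ΔP = 3.229e+06 Pa = 3230 kPa.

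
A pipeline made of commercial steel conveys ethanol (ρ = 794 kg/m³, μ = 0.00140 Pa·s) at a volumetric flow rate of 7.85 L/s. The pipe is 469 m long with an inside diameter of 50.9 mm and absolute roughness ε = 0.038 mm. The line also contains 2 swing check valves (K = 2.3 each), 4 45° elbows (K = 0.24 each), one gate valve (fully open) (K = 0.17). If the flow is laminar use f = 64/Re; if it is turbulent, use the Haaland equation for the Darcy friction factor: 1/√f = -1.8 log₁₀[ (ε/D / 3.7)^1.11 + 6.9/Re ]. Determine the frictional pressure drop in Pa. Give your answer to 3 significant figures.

Q = 7.85 L/s = 7.85/1000 = 0.00785 m³/s.
Cross-sectional area A = πD²/4 = π(0.0509)²/4 = 0.002035 m²; mean velocity V = Q/A = 0.00785/0.002035 = 3.858 m/s.
Reynolds number Re = ρVD/μ = 794 · 3.858 · 0.0509 / 0.0014 = 1.114e+05.
Re > 4000 → turbulent. Relative roughness ε/D = 3.8e-05/0.0509 = 0.000747. Haaland: 1/√f = -1.8 log₁₀[(0.000747/3.7)^1.11 + 6.9/1.114e+05] = -1.8 log₁₀[7.91e-05 + 6.2e-05] = 6.931, so f = 0.02082.
Total minor-loss coefficient ΣK = 2·2.3 + 4·0.24 + 1·0.17 = 5.73.
ΔP = [f·L/D + ΣK]·(ρV²/2) = [0.02082·469/0.0509 + 5.73]·(794·3.858²/2) = [191.8 + 5.73]·5909 = 1.167e+06 Pa.

ΔP ≈ 1.17×10^6 Pa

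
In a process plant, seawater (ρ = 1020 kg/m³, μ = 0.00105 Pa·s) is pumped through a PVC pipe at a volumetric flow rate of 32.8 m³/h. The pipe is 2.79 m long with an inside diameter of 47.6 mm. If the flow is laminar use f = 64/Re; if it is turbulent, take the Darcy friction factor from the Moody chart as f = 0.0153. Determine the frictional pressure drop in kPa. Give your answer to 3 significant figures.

Q = 32.8 m³/h = 32.8/3600 = 0.009111 m³/s.
Cross-sectional area A = πD²/4 = π(0.0476)²/4 = 0.00178 m²; mean velocity V = Q/A = 0.009111/0.00178 = 5.12 m/s.
Reynolds number Re = ρVD/μ = 1020 · 5.12 · 0.0476 / 0.00105 = 2.367e+05.
Re > 4000 → turbulent; use the Moody-chart value f = 0.0153.
Darcy-Weisbach: ΔP = f(L/D)(ρV²/2) = 0.0153·(2.79/0.0476)·(1020·5.12²/2) = 0.0153·58.61·1.337e+04 = 1.199e+04 Pa.
ΔP = 1.199e+04 Pa = 12.0 kPa.

ΔP ≈ 12.0 kPa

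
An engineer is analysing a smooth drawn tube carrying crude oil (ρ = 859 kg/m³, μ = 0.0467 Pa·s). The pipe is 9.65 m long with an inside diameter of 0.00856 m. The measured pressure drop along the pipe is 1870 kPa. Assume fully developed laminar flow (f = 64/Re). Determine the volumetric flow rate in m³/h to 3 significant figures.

For laminar flow, f = 64/Re with Re = ρVD/μ, so Darcy-Weisbach reduces to ΔP = 32μLV/D². Solving for V: V = ΔP·D²/(32μL) = 1.87e+06·(0.00856)²/(32·0.0467·9.65) = 9.502 m/s.
Check: Re = ρVD/μ = 859·9.502·0.00856/0.0467 = 1496 < 2300, so the laminar assumption holds.
Q = V·A = 9.502·(π/4·0.00856²) = 0.0005468 m³/s = 1.97 m³/h.

Q ≈ 1.97 m³/h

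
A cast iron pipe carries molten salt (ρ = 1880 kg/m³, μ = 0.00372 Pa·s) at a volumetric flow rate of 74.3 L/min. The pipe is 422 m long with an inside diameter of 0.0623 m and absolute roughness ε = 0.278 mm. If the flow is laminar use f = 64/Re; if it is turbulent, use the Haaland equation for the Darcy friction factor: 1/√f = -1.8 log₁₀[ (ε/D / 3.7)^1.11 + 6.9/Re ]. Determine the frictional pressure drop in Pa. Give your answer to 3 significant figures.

Q = 74.3 L/min = 74.3/60000 = 0.001238 m³/s.
Cross-sectional area A = πD²/4 = π(0.0623)²/4 = 0.003048 m²; mean velocity V = Q/A = 0.001238/0.003048 = 0.4062 m/s.
Reynolds number Re = ρVD/μ = 1880 · 0.4062 · 0.0623 / 0.00372 = 1.279e+04.
Re > 4000 → turbulent. Relative roughness ε/D = 0.000278/0.0623 = 0.00446. Haaland: 1/√f = -1.8 log₁₀[(0.00446/3.7)^1.11 + 6.9/1.279e+04] = -1.8 log₁₀[0.000576 + 0.000539] = 5.315, so f = 0.0354.
Darcy-Weisbach: ΔP = f(L/D)(ρV²/2) = 0.0354·(422/0.0623)·(1880·0.4062²/2) = 0.0354·6774·155.1 = 3.72e+04 Pa.

ΔP ≈ 37200 Pa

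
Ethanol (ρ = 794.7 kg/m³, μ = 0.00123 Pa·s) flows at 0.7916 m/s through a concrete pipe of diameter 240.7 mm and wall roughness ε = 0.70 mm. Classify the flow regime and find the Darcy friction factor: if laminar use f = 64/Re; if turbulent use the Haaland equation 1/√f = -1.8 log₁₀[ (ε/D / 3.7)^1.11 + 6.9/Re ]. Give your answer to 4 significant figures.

f ≈ 0.02697

Re = ρVD/μ = 794.7·0.7916·0.2407/0.00123 = 1.231e+05.
Re > 4000 → turbulent. ε/D = 0.0007/0.2407 = 0.00291; Haaland: 1/√f = -1.8 log₁₀[0.000358 + 5.6e-05] = 6.089, so f = 0.02697.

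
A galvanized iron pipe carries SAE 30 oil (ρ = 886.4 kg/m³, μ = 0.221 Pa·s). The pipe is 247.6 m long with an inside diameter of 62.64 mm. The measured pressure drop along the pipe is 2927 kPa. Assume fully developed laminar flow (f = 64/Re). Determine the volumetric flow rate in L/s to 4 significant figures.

For laminar flow, f = 64/Re with Re = ρVD/μ, so Darcy-Weisbach reduces to ΔP = 32μLV/D². Solving for V: V = ΔP·D²/(32μL) = 2.927e+06·(0.06264)²/(32·0.221·247.6) = 6.559 m/s.
Check: Re = ρVD/μ = 886.4·6.559·0.06264/0.221 = 1648 < 2300, so the laminar assumption holds.
Q = V·A = 6.559·(π/4·0.06264²) = 0.02021 m³/s = 20.21 L/s.

Q ≈ 20.21 L/s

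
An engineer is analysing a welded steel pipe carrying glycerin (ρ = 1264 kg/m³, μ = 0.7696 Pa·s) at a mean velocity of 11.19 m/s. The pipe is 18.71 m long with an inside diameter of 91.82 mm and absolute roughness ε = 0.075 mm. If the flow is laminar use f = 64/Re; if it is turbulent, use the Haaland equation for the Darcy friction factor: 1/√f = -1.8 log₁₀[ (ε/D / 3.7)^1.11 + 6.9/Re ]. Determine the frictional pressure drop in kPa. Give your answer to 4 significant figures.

Reynolds number Re = ρVD/μ = 1264 · 11.19 · 0.09182 / 0.77 = 1688.
Re < 2300 → laminar flow, so f = 64/Re = 64/1688 = 0.03793 (the turbulent correlation is not needed).
Darcy-Weisbach: ΔP = f(L/D)(ρV²/2) = 0.03793·(18.71/0.09182)·(1264·11.19²/2) = 0.03793·203.8·7.914e+04 = 6.116e+05 Pa.
ΔP = 6.116e+05 Pa = 611.6 kPa.

ΔP ≈ 611.6 kPa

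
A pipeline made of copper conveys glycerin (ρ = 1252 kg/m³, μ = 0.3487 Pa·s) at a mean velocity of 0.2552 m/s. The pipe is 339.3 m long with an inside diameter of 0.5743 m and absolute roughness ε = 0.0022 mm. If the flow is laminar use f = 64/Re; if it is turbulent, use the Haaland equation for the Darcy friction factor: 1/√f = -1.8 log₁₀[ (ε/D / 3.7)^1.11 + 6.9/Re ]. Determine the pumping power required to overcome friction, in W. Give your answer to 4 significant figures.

Reynolds number Re = ρVD/μ = 1252 · 0.2552 · 0.5743 / 0.349 = 526.2.
Re < 2300 → laminar flow, so f = 64/Re = 64/526.2 = 0.1216 (the turbulent correlation is not needed).
Darcy-Weisbach: ΔP = f(L/D)(ρV²/2) = 0.1216·(339.3/0.5743)·(1252·0.2552²/2) = 0.1216·590.8·40.77 = 2929 Pa.
Q = V·A = 0.2552·0.259 = 0.06611 m³/s.
Pumping power P = QΔP = 0.06611·2929 = 193.66 W = 193.7 W.

P ≈ 193.7 W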